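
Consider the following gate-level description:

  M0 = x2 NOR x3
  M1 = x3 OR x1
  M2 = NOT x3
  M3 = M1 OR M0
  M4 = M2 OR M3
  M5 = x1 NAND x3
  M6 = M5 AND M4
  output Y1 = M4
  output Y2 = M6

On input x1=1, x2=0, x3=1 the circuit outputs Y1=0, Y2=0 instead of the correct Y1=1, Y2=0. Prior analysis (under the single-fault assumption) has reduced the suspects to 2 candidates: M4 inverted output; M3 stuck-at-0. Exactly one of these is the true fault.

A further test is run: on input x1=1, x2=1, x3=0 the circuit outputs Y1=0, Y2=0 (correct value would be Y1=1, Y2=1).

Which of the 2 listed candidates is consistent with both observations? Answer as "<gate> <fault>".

Evaluate each candidate on input x1=1, x2=1, x3=0:
  M4 inverted output: M0=0, M1=1, M2=1, M3=1, M4=0 [inverted output], M5=1, M6=0 → Y1=0, Y2=0 — matches
  M3 stuck-at-0: M0=0, M1=1, M2=1, M3=0 [stuck-at-0], M4=1, M5=1, M6=1 → Y1=1, Y2=1 — eliminated
Only M4 inverted output reproduces the observed Y1=0, Y2=0.

M4 inverted output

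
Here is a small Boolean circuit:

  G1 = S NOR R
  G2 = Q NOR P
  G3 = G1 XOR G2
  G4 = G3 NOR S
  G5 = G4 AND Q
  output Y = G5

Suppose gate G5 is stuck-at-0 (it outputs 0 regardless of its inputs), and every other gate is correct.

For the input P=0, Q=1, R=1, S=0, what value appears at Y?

Propagate with G5 forced: G1=0, G2=0, G3=0, G4=1, G5=0 [stuck-at-0].
So Y = 0. (Without the fault it would be 1.)

0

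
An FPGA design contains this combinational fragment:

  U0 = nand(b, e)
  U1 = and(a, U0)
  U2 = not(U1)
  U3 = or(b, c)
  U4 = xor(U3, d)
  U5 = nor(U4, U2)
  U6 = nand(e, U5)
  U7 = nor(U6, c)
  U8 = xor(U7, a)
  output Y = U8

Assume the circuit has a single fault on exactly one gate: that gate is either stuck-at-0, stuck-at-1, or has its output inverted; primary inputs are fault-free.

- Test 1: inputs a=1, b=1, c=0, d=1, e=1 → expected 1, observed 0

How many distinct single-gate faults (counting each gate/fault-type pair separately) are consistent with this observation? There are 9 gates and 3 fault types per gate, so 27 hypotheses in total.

Fault-free: U0=0, U1=0, U2=1, U3=1, U4=0, U5=0, U6=1, U7=0, U8=1 → 1. Observed 0.
  U0: stuck-at-1, inverted output ✓; others ✗
  U1: stuck-at-1, inverted output ✓; others ✗
  U2: stuck-at-0, inverted output ✓; others ✗
  U3: none of the 3 fault types match ✗
  U4: none of the 3 fault types match ✗
  U5: stuck-at-1, inverted output ✓; others ✗
  U6: stuck-at-0, inverted output ✓; others ✗
  U7: stuck-at-1, inverted output ✓; others ✗
  U8: stuck-at-0, inverted output ✓; others ✗
Consistent faults: {U0 stuck-at-1, U0 inverted output, U1 stuck-at-1, U1 inverted output, U2 stuck-at-0, U2 inverted output, U5 stuck-at-1, U5 inverted output, U6 stuck-at-0, U6 inverted output, U7 stuck-at-1, U7 inverted output, U8 stuck-at-0, U8 inverted output} — 14 in all.

14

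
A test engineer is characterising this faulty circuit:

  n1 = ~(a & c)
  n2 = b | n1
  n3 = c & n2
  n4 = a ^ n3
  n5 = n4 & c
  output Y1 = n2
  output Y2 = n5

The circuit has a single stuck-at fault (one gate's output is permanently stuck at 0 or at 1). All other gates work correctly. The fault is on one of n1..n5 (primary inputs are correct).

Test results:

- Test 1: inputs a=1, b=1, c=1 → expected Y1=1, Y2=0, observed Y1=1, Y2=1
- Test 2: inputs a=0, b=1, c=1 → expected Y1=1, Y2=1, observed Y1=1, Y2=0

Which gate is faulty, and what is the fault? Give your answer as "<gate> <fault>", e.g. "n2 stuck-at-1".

Fault-free values for test 1 (a=1, b=1, c=1): n1=0, n2=1, n3=1, n4=0, n5=0, giving Y1=1, Y2=0. Observed Y1=1, Y2=1.
Test 1: faults giving observed Y1=1, Y2=1 are {n3 stuck-at-0, n4 stuck-at-1, n5 stuck-at-1}.
Test 2 (a=0, b=1, c=1): fault-free n1=1, n2=1, n3=1, n4=1, n5=1 → Y1=1, Y2=1; observed Y1=1, Y2=0. Eliminates n4 stuck-at-1, n5 stuck-at-1.
Only n3 stuck-at-0 is consistent with every test.

n3 stuck-at-0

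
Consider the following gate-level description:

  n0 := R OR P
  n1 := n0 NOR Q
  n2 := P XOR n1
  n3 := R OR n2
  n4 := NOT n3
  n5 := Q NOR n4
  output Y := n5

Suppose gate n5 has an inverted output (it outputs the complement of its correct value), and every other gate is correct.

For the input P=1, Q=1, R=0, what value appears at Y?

Propagate with n5 forced: n0=1, n1=0, n2=1, n3=1, n4=0, n5=1 [inverted output].
So Y = 1. (Without the fault it would be 0.)

1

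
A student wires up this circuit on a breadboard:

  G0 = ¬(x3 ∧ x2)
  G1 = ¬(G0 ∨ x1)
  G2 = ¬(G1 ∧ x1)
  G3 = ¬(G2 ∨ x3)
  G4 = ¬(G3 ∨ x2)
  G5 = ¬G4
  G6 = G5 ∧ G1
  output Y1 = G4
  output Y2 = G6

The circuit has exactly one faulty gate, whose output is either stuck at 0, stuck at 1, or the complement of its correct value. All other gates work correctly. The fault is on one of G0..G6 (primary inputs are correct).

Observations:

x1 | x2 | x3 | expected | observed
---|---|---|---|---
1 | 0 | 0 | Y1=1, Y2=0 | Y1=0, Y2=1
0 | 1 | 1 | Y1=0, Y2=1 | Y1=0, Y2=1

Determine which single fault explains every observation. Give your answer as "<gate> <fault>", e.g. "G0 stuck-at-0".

Fault-free values for test 1 (x1=1, x2=0, x3=0): G0=1, G1=0, G2=1, G3=0, G4=1, G5=0, G6=0, giving Y1=1, Y2=0. Observed Y1=0, Y2=1.
Test 1: faults giving observed Y1=0, Y2=1 are {G1 stuck-at-1, G1 inverted output}.
Test 2 (x1=0, x2=1, x3=1): fault-free G0=0, G1=1, G2=1, G3=0, G4=0, G5=1, G6=1 → Y1=0, Y2=1; observed Y1=0, Y2=1. Eliminates G1 inverted output.
Only G1 stuck-at-1 is consistent with every test.

G1 stuck-at-1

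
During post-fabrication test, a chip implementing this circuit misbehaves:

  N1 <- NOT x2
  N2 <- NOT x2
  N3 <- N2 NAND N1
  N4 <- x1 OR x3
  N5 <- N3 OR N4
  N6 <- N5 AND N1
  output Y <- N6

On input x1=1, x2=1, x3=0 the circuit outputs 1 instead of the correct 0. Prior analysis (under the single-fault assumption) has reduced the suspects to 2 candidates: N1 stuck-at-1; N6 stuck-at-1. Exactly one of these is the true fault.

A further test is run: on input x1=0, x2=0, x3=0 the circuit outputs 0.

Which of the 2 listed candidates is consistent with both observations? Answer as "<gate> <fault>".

N1 stuck-at-1

Evaluate each candidate on input x1=0, x2=0, x3=0:
  N1 stuck-at-1: N1=1 [stuck-at-1], N2=1, N3=0, N4=0, N5=0, N6=0 → 0 — matches
  N6 stuck-at-1: N1=1, N2=1, N3=0, N4=0, N5=0, N6=1 [stuck-at-1] → 1 — eliminated
Only N1 stuck-at-1 reproduces the observed 0.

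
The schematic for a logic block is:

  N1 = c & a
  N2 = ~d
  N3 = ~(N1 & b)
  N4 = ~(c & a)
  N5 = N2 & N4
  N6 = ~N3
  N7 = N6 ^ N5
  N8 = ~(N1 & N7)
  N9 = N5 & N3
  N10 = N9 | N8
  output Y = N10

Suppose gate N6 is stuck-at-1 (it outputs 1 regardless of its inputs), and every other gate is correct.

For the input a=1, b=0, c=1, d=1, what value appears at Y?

Propagate with N6 forced: N1=1, N2=0, N3=1, N4=0, N5=0, N6=1 [stuck-at-1], N7=1, N8=0, N9=0, N10=0.
So Y = 0. (Without the fault it would be 1.)

0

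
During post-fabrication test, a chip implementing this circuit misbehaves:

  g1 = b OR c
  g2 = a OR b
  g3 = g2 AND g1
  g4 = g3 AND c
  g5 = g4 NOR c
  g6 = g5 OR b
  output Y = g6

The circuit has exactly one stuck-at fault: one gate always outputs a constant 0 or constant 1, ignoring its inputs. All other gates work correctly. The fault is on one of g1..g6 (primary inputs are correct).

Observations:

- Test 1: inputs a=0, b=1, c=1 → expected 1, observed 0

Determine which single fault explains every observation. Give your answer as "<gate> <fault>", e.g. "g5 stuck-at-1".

g6 stuck-at-0

Fault-free values for test 1 (a=0, b=1, c=1): g1=1, g2=1, g3=1, g4=1, g5=0, g6=1, giving Y=1. Observed 0.
Test 1: faults giving observed 0 are {g6 stuck-at-0}.
Only g6 stuck-at-0 is consistent with every test.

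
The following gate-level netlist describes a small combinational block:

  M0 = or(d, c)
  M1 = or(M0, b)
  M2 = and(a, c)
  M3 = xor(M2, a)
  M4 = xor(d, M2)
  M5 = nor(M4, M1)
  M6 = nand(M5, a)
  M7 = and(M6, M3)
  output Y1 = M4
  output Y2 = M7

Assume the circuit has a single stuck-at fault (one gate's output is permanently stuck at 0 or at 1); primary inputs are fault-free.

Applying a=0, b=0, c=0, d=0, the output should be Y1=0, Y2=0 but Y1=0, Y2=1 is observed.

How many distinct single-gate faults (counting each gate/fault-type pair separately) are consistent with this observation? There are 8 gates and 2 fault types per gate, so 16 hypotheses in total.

Fault-free: M0=0, M1=0, M2=0, M3=0, M4=0, M5=1, M6=1, M7=0 → Y1=0, Y2=0. Observed Y1=0, Y2=1.
  M0: none of the 2 fault types match ✗
  M1: none of the 2 fault types match ✗
  M2: none of the 2 fault types match ✗
  M3: stuck-at-1 ✓; others ✗
  M4: none of the 2 fault types match ✗
  M5: none of the 2 fault types match ✗
  M6: none of the 2 fault types match ✗
  M7: stuck-at-1 ✓; others ✗
Consistent faults: {M3 stuck-at-1, M7 stuck-at-1} — 2 in all.

2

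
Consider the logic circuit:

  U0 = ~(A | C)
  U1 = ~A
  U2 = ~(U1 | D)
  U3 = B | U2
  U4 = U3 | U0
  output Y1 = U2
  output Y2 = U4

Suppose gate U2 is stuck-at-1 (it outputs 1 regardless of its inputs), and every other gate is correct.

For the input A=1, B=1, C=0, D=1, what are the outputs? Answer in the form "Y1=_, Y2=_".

Y1=1, Y2=1

Propagate with U2 forced: U0=0, U1=0, U2=1 [stuck-at-1], U3=1, U4=1.
So the outputs are Y1=1, Y2=1. (Without the fault they would be Y1=0, Y2=1.)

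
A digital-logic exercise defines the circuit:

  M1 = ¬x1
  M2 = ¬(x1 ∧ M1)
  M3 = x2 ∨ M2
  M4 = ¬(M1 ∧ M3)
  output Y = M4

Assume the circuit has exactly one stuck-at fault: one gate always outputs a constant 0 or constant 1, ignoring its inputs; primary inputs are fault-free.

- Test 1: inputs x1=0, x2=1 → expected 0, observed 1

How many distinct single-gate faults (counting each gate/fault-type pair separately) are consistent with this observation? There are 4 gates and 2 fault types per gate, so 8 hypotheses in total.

3

Fault-free: M1=1, M2=1, M3=1, M4=0 → 0. Observed 1.
  M1 stuck-at-0: output 1 ✓
  M1 stuck-at-1: output 0 ✗
  M2 stuck-at-0: output 0 ✗
  M2 stuck-at-1: output 0 ✗
  M3 stuck-at-0: output 1 ✓
  M3 stuck-at-1: output 0 ✗
  M4 stuck-at-0: output 0 ✗
  M4 stuck-at-1: output 1 ✓
Consistent faults: {M1 stuck-at-0, M3 stuck-at-0, M4 stuck-at-1} — 3 in all.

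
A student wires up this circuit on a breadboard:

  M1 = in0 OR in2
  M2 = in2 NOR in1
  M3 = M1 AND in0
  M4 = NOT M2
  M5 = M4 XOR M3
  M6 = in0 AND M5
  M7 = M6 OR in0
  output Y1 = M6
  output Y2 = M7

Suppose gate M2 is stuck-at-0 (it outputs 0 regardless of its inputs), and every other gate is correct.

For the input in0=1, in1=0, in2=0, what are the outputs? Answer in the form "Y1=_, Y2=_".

Y1=0, Y2=1

Propagate with M2 forced: M1=1, M2=0 [stuck-at-0], M3=1, M4=1, M5=0, M6=0, M7=1.
So the outputs are Y1=0, Y2=1. (Without the fault they would be Y1=1, Y2=1.)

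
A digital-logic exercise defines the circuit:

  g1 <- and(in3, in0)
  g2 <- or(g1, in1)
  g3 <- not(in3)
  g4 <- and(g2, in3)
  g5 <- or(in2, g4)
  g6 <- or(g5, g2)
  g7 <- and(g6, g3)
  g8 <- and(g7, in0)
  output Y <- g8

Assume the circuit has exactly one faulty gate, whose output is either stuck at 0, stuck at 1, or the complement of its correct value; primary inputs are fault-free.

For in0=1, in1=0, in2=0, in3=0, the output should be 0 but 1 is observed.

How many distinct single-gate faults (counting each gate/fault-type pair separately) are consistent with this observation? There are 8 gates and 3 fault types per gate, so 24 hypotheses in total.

14

Fault-free: g1=0, g2=0, g3=1, g4=0, g5=0, g6=0, g7=0, g8=0 → 0. Observed 1.
  g1: stuck-at-1, inverted output ✓; others ✗
  g2: stuck-at-1, inverted output ✓; others ✗
  g3: none of the 3 fault types match ✗
  g4: stuck-at-1, inverted output ✓; others ✗
  g5: stuck-at-1, inverted output ✓; others ✗
  g6: stuck-at-1, inverted output ✓; others ✗
  g7: stuck-at-1, inverted output ✓; others ✗
  g8: stuck-at-1, inverted output ✓; others ✗
Consistent faults: {g1 stuck-at-1, g1 inverted output, g2 stuck-at-1, g2 inverted output, g4 stuck-at-1, g4 inverted output, g5 stuck-at-1, g5 inverted output, g6 stuck-at-1, g6 inverted output, g7 stuck-at-1, g7 inverted output, g8 stuck-at-1, g8 inverted output} — 14 in all.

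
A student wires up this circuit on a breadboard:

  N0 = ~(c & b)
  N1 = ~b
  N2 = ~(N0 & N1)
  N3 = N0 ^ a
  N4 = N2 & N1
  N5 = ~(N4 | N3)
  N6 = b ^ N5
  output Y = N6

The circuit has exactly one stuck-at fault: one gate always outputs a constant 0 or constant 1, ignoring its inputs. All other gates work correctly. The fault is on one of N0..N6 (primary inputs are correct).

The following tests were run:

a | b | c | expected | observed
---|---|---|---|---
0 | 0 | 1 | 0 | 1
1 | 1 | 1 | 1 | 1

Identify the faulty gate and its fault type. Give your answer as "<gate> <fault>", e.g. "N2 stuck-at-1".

N6 stuck-at-1

Fault-free values for test 1 (a=0, b=0, c=1): N0=1, N1=1, N2=0, N3=1, N4=0, N5=0, N6=0, giving Y=0. Observed 1.
Test 1: faults giving observed 1 are {N3 stuck-at-0, N5 stuck-at-1, N6 stuck-at-1}.
Test 2 (a=1, b=1, c=1): fault-free N0=0, N1=0, N2=1, N3=1, N4=0, N5=0, N6=1 → 1; observed 1. Eliminates N3 stuck-at-0, N5 stuck-at-1.
Only N6 stuck-at-1 is consistent with every test.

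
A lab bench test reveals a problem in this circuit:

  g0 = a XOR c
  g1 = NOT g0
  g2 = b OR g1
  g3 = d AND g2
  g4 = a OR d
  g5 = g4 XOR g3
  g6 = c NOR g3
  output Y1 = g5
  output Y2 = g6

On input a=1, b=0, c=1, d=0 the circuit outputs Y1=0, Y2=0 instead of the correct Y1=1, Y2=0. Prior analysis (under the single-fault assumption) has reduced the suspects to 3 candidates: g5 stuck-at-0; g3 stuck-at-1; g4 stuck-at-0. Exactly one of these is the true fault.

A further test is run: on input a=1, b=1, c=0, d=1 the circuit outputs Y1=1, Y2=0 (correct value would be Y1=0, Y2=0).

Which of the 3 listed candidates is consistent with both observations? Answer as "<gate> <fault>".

g4 stuck-at-0

Evaluate each candidate on input a=1, b=1, c=0, d=1:
  g5 stuck-at-0: g0=1, g1=0, g2=1, g3=1, g4=1, g5=0 [stuck-at-0], g6=0 → Y1=0, Y2=0 — eliminated
  g3 stuck-at-1: g0=1, g1=0, g2=1, g3=1 [stuck-at-1], g4=1, g5=0, g6=0 → Y1=0, Y2=0 — eliminated
  g4 stuck-at-0: g0=1, g1=0, g2=1, g3=1, g4=0 [stuck-at-0], g5=1, g6=0 → Y1=1, Y2=0 — matches
Only g4 stuck-at-0 reproduces the observed Y1=1, Y2=0.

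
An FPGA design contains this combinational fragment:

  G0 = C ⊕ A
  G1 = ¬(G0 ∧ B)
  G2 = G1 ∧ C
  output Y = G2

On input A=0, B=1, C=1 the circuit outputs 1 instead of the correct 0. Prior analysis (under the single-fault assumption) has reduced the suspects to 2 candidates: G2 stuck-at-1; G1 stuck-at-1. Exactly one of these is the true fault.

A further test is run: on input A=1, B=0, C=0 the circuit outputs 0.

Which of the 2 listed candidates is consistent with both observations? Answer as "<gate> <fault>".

Evaluate each candidate on input A=1, B=0, C=0:
  G2 stuck-at-1: G0=1, G1=1, G2=1 [stuck-at-1] → 1 — eliminated
  G1 stuck-at-1: G0=1, G1=1 [stuck-at-1], G2=0 → 0 — matches
Only G1 stuck-at-1 reproduces the observed 0.

G1 stuck-at-1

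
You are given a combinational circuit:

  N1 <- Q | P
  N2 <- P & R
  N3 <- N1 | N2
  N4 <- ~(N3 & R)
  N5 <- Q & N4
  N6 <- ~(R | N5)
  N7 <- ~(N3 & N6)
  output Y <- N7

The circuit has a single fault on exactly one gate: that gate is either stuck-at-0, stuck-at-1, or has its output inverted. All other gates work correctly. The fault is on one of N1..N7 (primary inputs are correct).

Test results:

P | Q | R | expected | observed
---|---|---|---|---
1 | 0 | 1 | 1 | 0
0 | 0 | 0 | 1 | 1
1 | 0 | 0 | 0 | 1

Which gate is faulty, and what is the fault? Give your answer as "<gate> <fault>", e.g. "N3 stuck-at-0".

N6 inverted output

Fault-free values for test 1 (P=1, Q=0, R=1): N1=1, N2=1, N3=1, N4=0, N5=0, N6=0, N7=1, giving Y=1. Observed 0.
Test 1: faults giving observed 0 are {N6 stuck-at-1, N6 inverted output, N7 stuck-at-0, N7 inverted output}.
Test 2 (P=0, Q=0, R=0): fault-free N1=0, N2=0, N3=0, N4=1, N5=0, N6=1, N7=1 → 1; observed 1. Eliminates N7 stuck-at-0, N7 inverted output.
Test 3 (P=1, Q=0, R=0): fault-free N1=1, N2=0, N3=1, N4=1, N5=0, N6=1, N7=0 → 0; observed 1. Eliminates N6 stuck-at-1.
Only N6 inverted output is consistent with every test.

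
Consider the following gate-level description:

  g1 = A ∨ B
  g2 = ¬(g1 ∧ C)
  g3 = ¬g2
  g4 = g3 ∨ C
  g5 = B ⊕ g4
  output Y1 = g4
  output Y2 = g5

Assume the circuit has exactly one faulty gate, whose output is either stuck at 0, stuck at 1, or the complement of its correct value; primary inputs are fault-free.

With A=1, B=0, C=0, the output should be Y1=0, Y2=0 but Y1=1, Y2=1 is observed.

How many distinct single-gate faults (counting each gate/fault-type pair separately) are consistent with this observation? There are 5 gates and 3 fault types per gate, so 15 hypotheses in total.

Fault-free: g1=1, g2=1, g3=0, g4=0, g5=0 → Y1=0, Y2=0. Observed Y1=1, Y2=1.
  g1: none of the 3 fault types match ✗
  g2: stuck-at-0, inverted output ✓; others ✗
  g3: stuck-at-1, inverted output ✓; others ✗
  g4: stuck-at-1, inverted output ✓; others ✗
  g5: none of the 3 fault types match ✗
Consistent faults: {g2 stuck-at-0, g2 inverted output, g3 stuck-at-1, g3 inverted output, g4 stuck-at-1, g4 inverted output} — 6 in all.

6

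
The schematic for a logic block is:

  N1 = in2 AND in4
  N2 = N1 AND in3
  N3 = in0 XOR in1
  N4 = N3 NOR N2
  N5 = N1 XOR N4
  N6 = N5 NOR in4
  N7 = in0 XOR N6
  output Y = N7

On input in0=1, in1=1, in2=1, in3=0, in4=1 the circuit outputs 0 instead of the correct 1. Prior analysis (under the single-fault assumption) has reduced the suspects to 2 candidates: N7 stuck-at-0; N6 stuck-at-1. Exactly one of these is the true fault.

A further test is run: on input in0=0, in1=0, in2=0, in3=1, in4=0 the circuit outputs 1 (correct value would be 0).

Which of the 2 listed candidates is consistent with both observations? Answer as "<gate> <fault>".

N6 stuck-at-1

Evaluate each candidate on input in0=0, in1=0, in2=0, in3=1, in4=0:
  N7 stuck-at-0: N1=0, N2=0, N3=0, N4=1, N5=1, N6=0, N7=0 [stuck-at-0] → 0 — eliminated
  N6 stuck-at-1: N1=0, N2=0, N3=0, N4=1, N5=1, N6=1 [stuck-at-1], N7=1 → 1 — matches
Only N6 stuck-at-1 reproduces the observed 1.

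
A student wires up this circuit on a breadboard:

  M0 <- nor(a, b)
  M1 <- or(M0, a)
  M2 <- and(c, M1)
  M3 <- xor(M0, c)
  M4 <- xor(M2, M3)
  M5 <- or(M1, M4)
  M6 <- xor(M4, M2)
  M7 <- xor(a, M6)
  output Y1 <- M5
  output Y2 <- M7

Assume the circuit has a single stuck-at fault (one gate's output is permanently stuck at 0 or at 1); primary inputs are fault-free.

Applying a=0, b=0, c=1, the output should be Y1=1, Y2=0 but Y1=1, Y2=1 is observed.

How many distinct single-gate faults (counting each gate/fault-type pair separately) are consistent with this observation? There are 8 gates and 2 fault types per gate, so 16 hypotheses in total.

Fault-free: M0=1, M1=1, M2=1, M3=0, M4=1, M5=1, M6=0, M7=0 → Y1=1, Y2=0. Observed Y1=1, Y2=1.
  M0: stuck-at-0 ✓; others ✗
  M1: none of the 2 fault types match ✗
  M2: none of the 2 fault types match ✗
  M3: stuck-at-1 ✓; others ✗
  M4: stuck-at-0 ✓; others ✗
  M5: none of the 2 fault types match ✗
  M6: stuck-at-1 ✓; others ✗
  M7: stuck-at-1 ✓; others ✗
Consistent faults: {M0 stuck-at-0, M3 stuck-at-1, M4 stuck-at-0, M6 stuck-at-1, M7 stuck-at-1} — 5 in all.

5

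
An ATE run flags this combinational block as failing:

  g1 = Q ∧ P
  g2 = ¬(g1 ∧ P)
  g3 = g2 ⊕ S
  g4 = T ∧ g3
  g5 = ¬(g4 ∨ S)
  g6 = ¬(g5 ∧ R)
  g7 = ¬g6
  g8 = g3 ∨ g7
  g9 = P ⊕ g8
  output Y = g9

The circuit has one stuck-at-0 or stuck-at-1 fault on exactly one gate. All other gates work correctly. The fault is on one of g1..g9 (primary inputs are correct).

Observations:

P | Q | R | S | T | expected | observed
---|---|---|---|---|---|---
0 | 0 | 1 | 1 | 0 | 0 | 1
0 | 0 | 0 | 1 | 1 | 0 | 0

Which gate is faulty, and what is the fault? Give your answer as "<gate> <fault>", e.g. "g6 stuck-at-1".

Fault-free values for test 1 (P=0, Q=0, R=1, S=1, T=0): g1=0, g2=1, g3=0, g4=0, g5=0, g6=1, g7=0, g8=0, g9=0, giving Y=0. Observed 1.
Test 1: faults giving observed 1 are {g2 stuck-at-0, g3 stuck-at-1, g5 stuck-at-1, g6 stuck-at-0, g7 stuck-at-1, g8 stuck-at-1, g9 stuck-at-1}.
Test 2 (P=0, Q=0, R=0, S=1, T=1): fault-free g1=0, g2=1, g3=0, g4=0, g5=0, g6=1, g7=0, g8=0, g9=0 → 0; observed 0. Eliminates g2 stuck-at-0, g3 stuck-at-1, g6 stuck-at-0, g7 stuck-at-1, g8 stuck-at-1, g9 stuck-at-1.
Only g5 stuck-at-1 is consistent with every test.

g5 stuck-at-1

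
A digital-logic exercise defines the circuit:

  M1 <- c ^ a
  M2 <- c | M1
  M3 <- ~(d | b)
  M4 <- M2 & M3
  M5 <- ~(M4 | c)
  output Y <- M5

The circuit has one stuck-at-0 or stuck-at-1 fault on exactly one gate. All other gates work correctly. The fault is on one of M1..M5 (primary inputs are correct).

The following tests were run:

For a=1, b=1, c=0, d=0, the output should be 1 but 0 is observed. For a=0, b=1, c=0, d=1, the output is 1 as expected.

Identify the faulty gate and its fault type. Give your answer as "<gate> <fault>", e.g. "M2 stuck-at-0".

Fault-free values for test 1 (a=1, b=1, c=0, d=0): M1=1, M2=1, M3=0, M4=0, M5=1, giving Y=1. Observed 0.
Test 1: faults giving observed 0 are {M3 stuck-at-1, M4 stuck-at-1, M5 stuck-at-0}.
Test 2 (a=0, b=1, c=0, d=1): fault-free M1=0, M2=0, M3=0, M4=0, M5=1 → 1; observed 1. Eliminates M4 stuck-at-1, M5 stuck-at-0.
Only M3 stuck-at-1 is consistent with every test.

M3 stuck-at-1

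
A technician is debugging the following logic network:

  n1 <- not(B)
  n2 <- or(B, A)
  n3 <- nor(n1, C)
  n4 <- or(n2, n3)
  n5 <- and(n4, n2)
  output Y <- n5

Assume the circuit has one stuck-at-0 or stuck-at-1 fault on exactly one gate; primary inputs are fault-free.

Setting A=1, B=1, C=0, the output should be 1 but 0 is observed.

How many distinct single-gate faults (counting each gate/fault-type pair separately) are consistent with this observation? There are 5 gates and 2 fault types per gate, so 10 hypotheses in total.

3

Fault-free: n1=0, n2=1, n3=1, n4=1, n5=1 → 1. Observed 0.
  n1 stuck-at-0: output 1 ✗
  n1 stuck-at-1: output 1 ✗
  n2 stuck-at-0: output 0 ✓
  n2 stuck-at-1: output 1 ✗
  n3 stuck-at-0: output 1 ✗
  n3 stuck-at-1: output 1 ✗
  n4 stuck-at-0: output 0 ✓
  n4 stuck-at-1: output 1 ✗
  n5 stuck-at-0: output 0 ✓
  n5 stuck-at-1: output 1 ✗
Consistent faults: {n2 stuck-at-0, n4 stuck-at-0, n5 stuck-at-0} — 3 in all.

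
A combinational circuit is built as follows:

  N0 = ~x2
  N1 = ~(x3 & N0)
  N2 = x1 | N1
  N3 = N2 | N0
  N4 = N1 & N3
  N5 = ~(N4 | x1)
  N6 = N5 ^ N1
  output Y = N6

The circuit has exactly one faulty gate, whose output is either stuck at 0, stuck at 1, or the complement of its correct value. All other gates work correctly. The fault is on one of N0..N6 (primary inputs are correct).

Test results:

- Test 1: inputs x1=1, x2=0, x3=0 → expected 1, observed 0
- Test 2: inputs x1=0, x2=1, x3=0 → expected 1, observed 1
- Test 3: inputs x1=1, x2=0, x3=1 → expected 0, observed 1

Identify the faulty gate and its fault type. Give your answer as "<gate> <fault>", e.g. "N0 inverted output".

Fault-free values for test 1 (x1=1, x2=0, x3=0): N0=1, N1=1, N2=1, N3=1, N4=1, N5=0, N6=1, giving Y=1. Observed 0.
Test 1: faults giving observed 0 are {N1 stuck-at-0, N1 inverted output, N5 stuck-at-1, N5 inverted output, N6 stuck-at-0, N6 inverted output}.
Test 2 (x1=0, x2=1, x3=0): fault-free N0=0, N1=1, N2=1, N3=1, N4=1, N5=0, N6=1 → 1; observed 1. Eliminates N5 stuck-at-1, N5 inverted output, N6 stuck-at-0, N6 inverted output.
Test 3 (x1=1, x2=0, x3=1): fault-free N0=1, N1=0, N2=1, N3=1, N4=0, N5=0, N6=0 → 0; observed 1. Eliminates N1 stuck-at-0.
Only N1 inverted output is consistent with every test.

N1 inverted output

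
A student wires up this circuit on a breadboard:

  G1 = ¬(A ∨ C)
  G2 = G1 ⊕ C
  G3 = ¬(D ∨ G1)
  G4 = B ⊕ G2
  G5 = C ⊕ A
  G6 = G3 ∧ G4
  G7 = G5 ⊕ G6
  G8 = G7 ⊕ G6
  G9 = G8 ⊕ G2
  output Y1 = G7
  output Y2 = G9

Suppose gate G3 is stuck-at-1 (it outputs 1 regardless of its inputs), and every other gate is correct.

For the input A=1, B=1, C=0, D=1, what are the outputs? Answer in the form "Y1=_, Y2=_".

Propagate with G3 forced: G1=0, G2=0, G3=1 [stuck-at-1], G4=1, G5=1, G6=1, G7=0, G8=1, G9=1.
So the outputs are Y1=0, Y2=1. (Without the fault they would be Y1=1, Y2=1.)

Y1=0, Y2=1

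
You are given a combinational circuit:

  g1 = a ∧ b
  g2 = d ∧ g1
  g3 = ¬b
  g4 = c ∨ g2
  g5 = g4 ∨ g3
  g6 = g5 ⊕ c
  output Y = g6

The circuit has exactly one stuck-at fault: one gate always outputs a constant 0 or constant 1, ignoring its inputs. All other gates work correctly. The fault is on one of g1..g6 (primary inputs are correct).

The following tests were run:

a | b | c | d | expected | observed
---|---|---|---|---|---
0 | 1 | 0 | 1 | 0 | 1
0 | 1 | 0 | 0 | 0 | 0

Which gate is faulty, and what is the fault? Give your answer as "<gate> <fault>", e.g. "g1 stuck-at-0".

g1 stuck-at-1

Fault-free values for test 1 (a=0, b=1, c=0, d=1): g1=0, g2=0, g3=0, g4=0, g5=0, g6=0, giving Y=0. Observed 1.
Test 1: faults giving observed 1 are {g1 stuck-at-1, g2 stuck-at-1, g3 stuck-at-1, g4 stuck-at-1, g5 stuck-at-1, g6 stuck-at-1}.
Test 2 (a=0, b=1, c=0, d=0): fault-free g1=0, g2=0, g3=0, g4=0, g5=0, g6=0 → 0; observed 0. Eliminates g2 stuck-at-1, g3 stuck-at-1, g4 stuck-at-1, g5 stuck-at-1, g6 stuck-at-1.
Only g1 stuck-at-1 is consistent with every test.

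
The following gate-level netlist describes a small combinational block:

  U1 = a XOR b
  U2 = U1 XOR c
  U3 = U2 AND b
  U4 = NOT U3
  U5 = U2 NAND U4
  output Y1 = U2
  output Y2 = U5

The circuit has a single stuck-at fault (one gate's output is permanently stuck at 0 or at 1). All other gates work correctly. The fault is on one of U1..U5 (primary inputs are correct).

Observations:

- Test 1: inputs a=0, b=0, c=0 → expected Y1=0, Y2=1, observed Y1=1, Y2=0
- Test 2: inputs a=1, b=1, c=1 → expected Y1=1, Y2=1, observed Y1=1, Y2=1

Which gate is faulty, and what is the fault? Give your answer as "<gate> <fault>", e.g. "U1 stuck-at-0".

U2 stuck-at-1

Fault-free values for test 1 (a=0, b=0, c=0): U1=0, U2=0, U3=0, U4=1, U5=1, giving Y1=0, Y2=1. Observed Y1=1, Y2=0.
Test 1: faults giving observed Y1=1, Y2=0 are {U1 stuck-at-1, U2 stuck-at-1}.
Test 2 (a=1, b=1, c=1): fault-free U1=0, U2=1, U3=1, U4=0, U5=1 → Y1=1, Y2=1; observed Y1=1, Y2=1. Eliminates U1 stuck-at-1.
Only U2 stuck-at-1 is consistent with every test.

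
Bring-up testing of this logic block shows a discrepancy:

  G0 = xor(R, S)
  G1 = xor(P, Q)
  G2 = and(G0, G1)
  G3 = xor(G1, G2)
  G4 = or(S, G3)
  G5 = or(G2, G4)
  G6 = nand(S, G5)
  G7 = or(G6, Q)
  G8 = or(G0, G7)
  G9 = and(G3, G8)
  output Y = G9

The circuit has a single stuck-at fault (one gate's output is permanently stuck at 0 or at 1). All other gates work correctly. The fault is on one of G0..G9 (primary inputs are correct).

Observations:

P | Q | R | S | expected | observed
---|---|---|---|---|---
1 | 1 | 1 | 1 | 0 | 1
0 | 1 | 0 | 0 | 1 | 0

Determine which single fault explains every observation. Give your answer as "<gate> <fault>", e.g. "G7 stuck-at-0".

G2 stuck-at-1

Fault-free values for test 1 (P=1, Q=1, R=1, S=1): G0=0, G1=0, G2=0, G3=0, G4=1, G5=1, G6=0, G7=1, G8=1, G9=0, giving Y=0. Observed 1.
Test 1: faults giving observed 1 are {G1 stuck-at-1, G2 stuck-at-1, G3 stuck-at-1, G9 stuck-at-1}.
Test 2 (P=0, Q=1, R=0, S=0): fault-free G0=0, G1=1, G2=0, G3=1, G4=1, G5=1, G6=1, G7=1, G8=1, G9=1 → 1; observed 0. Eliminates G1 stuck-at-1, G3 stuck-at-1, G9 stuck-at-1.
Only G2 stuck-at-1 is consistent with every test.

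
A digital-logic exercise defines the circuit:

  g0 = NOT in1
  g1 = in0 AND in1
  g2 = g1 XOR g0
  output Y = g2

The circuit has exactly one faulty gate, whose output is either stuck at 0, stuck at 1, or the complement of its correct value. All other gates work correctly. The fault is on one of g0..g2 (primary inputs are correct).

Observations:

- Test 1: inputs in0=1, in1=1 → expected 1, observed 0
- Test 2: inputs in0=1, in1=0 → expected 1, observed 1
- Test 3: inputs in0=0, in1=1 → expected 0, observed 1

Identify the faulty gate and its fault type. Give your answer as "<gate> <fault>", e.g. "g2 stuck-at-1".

Fault-free values for test 1 (in0=1, in1=1): g0=0, g1=1, g2=1, giving Y=1. Observed 0.
Test 1: faults giving observed 0 are {g0 stuck-at-1, g0 inverted output, g1 stuck-at-0, g1 inverted output, g2 stuck-at-0, g2 inverted output}.
Test 2 (in0=1, in1=0): fault-free g0=1, g1=0, g2=1 → 1; observed 1. Eliminates g0 inverted output, g1 inverted output, g2 stuck-at-0, g2 inverted output.
Test 3 (in0=0, in1=1): fault-free g0=0, g1=0, g2=0 → 0; observed 1. Eliminates g1 stuck-at-0.
Only g0 stuck-at-1 is consistent with every test.

g0 stuck-at-1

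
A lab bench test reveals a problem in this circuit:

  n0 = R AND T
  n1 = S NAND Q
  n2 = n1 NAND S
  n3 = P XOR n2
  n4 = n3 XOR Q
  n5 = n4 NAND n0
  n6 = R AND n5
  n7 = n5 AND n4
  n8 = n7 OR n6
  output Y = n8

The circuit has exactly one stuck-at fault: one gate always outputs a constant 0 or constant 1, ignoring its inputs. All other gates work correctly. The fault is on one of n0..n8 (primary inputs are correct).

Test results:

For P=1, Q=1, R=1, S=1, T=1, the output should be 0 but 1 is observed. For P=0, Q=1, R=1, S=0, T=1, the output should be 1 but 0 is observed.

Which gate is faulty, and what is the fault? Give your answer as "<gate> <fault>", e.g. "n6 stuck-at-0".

Fault-free values for test 1 (P=1, Q=1, R=1, S=1, T=1): n0=1, n1=0, n2=1, n3=0, n4=1, n5=0, n6=0, n7=0, n8=0, giving Y=0. Observed 1.
Test 1: faults giving observed 1 are {n0 stuck-at-0, n1 stuck-at-1, n2 stuck-at-0, n3 stuck-at-1, n4 stuck-at-0, n5 stuck-at-1, n6 stuck-at-1, n7 stuck-at-1, n8 stuck-at-1}.
Test 2 (P=0, Q=1, R=1, S=0, T=1): fault-free n0=1, n1=1, n2=1, n3=1, n4=0, n5=1, n6=1, n7=0, n8=1 → 1; observed 0. Eliminates n0 stuck-at-0, n1 stuck-at-1, n3 stuck-at-1, n4 stuck-at-0, n5 stuck-at-1, n6 stuck-at-1, n7 stuck-at-1, n8 stuck-at-1.
Only n2 stuck-at-0 is consistent with every test.

n2 stuck-at-0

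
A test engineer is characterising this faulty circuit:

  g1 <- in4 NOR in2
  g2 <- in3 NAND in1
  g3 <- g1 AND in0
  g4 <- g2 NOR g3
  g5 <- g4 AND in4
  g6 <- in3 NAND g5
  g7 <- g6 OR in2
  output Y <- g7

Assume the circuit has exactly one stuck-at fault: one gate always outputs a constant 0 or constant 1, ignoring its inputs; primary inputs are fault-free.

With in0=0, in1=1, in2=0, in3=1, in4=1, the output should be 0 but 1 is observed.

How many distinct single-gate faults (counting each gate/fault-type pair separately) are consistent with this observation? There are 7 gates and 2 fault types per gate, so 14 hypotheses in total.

Fault-free: g1=0, g2=0, g3=0, g4=1, g5=1, g6=0, g7=0 → 0. Observed 1.
  g1 stuck-at-0: output 0 ✗
  g1 stuck-at-1: output 0 ✗
  g2 stuck-at-0: output 0 ✗
  g2 stuck-at-1: output 1 ✓
  g3 stuck-at-0: output 0 ✗
  g3 stuck-at-1: output 1 ✓
  g4 stuck-at-0: output 1 ✓
  g4 stuck-at-1: output 0 ✗
  g5 stuck-at-0: output 1 ✓
  g5 stuck-at-1: output 0 ✗
  g6 stuck-at-0: output 0 ✗
  g6 stuck-at-1: output 1 ✓
  g7 stuck-at-0: output 0 ✗
  g7 stuck-at-1: output 1 ✓
Consistent faults: {g2 stuck-at-1, g3 stuck-at-1, g4 stuck-at-0, g5 stuck-at-0, g6 stuck-at-1, g7 stuck-at-1} — 6 in all.

6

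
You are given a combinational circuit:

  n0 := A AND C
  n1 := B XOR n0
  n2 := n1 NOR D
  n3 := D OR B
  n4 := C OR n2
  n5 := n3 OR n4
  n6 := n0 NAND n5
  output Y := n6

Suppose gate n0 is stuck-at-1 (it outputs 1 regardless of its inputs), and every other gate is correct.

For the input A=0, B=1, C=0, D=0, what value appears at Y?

Propagate with n0 forced: n0=1 [stuck-at-1], n1=0, n2=1, n3=1, n4=1, n5=1, n6=0.
So Y = 0. (Without the fault it would be 1.)

0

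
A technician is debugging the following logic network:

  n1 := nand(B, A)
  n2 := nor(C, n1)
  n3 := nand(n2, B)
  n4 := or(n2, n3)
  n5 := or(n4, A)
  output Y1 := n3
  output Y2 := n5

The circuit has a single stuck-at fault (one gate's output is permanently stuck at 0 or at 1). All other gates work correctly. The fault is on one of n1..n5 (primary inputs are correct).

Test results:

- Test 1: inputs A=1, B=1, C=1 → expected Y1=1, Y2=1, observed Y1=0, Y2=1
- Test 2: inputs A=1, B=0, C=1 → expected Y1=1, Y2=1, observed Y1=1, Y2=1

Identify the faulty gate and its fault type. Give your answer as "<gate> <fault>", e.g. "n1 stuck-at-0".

n2 stuck-at-1

Fault-free values for test 1 (A=1, B=1, C=1): n1=0, n2=0, n3=1, n4=1, n5=1, giving Y1=1, Y2=1. Observed Y1=0, Y2=1.
Test 1: faults giving observed Y1=0, Y2=1 are {n2 stuck-at-1, n3 stuck-at-0}.
Test 2 (A=1, B=0, C=1): fault-free n1=1, n2=0, n3=1, n4=1, n5=1 → Y1=1, Y2=1; observed Y1=1, Y2=1. Eliminates n3 stuck-at-0.
Only n2 stuck-at-1 is consistent with every test.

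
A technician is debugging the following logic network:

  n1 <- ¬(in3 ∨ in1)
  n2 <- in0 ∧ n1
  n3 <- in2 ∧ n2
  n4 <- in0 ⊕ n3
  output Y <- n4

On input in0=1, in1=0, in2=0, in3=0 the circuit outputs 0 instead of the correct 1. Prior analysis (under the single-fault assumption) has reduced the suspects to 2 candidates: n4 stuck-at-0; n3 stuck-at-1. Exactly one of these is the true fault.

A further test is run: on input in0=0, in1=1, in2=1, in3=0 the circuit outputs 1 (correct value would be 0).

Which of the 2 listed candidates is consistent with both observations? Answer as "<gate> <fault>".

Evaluate each candidate on input in0=0, in1=1, in2=1, in3=0:
  n4 stuck-at-0: n1=0, n2=0, n3=0, n4=0 [stuck-at-0] → 0 — eliminated
  n3 stuck-at-1: n1=0, n2=0, n3=1 [stuck-at-1], n4=1 → 1 — matches
Only n3 stuck-at-1 reproduces the observed 1.

n3 stuck-at-1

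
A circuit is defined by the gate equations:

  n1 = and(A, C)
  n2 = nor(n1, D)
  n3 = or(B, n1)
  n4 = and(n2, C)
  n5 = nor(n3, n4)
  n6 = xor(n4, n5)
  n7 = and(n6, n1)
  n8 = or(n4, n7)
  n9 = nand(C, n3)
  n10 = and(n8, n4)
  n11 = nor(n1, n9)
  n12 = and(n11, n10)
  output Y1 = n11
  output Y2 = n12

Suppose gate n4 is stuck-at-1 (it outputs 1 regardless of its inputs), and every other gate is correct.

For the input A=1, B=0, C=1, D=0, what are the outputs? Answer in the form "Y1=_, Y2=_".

Propagate with n4 forced: n1=1, n2=0, n3=1, n4=1 [stuck-at-1], n5=0, n6=1, n7=1, n8=1, n9=0, n10=1, n11=0, n12=0.
So the outputs are Y1=0, Y2=0. (Same as the fault-free value — the fault is masked on this input.)

Y1=0, Y2=0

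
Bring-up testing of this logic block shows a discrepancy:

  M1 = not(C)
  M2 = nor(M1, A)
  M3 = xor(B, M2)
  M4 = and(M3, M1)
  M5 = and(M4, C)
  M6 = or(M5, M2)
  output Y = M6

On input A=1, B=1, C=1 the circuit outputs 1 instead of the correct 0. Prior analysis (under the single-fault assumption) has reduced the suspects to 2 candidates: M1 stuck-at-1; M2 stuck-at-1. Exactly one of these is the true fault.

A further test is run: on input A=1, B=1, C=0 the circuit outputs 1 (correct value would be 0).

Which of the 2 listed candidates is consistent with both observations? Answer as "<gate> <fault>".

M2 stuck-at-1

Evaluate each candidate on input A=1, B=1, C=0:
  M1 stuck-at-1: M1=1 [stuck-at-1], M2=0, M3=1, M4=1, M5=0, M6=0 → 0 — eliminated
  M2 stuck-at-1: M1=1, M2=1 [stuck-at-1], M3=0, M4=0, M5=0, M6=1 → 1 — matches
Only M2 stuck-at-1 reproduces the observed 1.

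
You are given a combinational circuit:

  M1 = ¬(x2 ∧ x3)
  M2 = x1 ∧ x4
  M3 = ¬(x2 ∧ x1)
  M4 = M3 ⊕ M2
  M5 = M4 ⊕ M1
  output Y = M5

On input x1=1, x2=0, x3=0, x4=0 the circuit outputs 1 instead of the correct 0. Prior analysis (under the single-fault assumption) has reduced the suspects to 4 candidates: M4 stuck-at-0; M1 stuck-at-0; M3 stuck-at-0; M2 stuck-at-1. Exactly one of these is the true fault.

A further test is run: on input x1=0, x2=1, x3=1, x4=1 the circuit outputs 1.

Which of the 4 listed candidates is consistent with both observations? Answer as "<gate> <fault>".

M1 stuck-at-0

Evaluate each candidate on input x1=0, x2=1, x3=1, x4=1:
  M4 stuck-at-0: M1=0, M2=0, M3=1, M4=0 [stuck-at-0], M5=0 → 0 — eliminated
  M1 stuck-at-0: M1=0 [stuck-at-0], M2=0, M3=1, M4=1, M5=1 → 1 — matches
  M3 stuck-at-0: M1=0, M2=0, M3=0 [stuck-at-0], M4=0, M5=0 → 0 — eliminated
  M2 stuck-at-1: M1=0, M2=1 [stuck-at-1], M3=1, M4=0, M5=0 → 0 — eliminated
Only M1 stuck-at-0 reproduces the observed 1.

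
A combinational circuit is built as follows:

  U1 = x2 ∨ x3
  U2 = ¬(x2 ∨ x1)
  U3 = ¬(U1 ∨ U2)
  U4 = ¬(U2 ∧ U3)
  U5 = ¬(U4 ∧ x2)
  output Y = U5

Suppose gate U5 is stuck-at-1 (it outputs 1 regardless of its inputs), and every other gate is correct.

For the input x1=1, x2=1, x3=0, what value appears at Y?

1

Propagate with U5 forced: U1=1, U2=0, U3=0, U4=1, U5=1 [stuck-at-1].
So Y = 1. (Without the fault it would be 0.)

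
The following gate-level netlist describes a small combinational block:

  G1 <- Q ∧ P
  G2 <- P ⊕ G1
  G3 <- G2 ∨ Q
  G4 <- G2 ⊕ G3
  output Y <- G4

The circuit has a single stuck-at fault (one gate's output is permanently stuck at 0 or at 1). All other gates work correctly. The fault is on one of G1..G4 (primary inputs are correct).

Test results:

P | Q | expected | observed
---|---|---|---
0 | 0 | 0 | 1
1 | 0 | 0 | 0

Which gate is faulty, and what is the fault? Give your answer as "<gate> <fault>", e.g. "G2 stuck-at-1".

Fault-free values for test 1 (P=0, Q=0): G1=0, G2=0, G3=0, G4=0, giving Y=0. Observed 1.
Test 1: faults giving observed 1 are {G3 stuck-at-1, G4 stuck-at-1}.
Test 2 (P=1, Q=0): fault-free G1=0, G2=1, G3=1, G4=0 → 0; observed 0. Eliminates G4 stuck-at-1.
Only G3 stuck-at-1 is consistent with every test.

G3 stuck-at-1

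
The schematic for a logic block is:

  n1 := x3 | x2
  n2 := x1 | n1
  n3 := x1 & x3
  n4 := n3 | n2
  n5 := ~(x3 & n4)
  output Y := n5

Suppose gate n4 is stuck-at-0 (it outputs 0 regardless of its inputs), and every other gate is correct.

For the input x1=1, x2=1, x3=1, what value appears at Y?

Propagate with n4 forced: n1=1, n2=1, n3=1, n4=0 [stuck-at-0], n5=1.
So Y = 1. (Without the fault it would be 0.)

1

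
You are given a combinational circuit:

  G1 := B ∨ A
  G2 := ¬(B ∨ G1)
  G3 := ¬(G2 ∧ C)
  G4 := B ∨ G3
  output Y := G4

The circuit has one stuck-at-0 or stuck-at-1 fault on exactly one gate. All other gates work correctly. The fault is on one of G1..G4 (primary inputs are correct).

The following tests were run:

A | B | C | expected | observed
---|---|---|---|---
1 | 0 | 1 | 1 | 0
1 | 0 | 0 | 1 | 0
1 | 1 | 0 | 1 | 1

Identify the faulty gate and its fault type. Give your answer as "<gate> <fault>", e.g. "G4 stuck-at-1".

G3 stuck-at-0

Fault-free values for test 1 (A=1, B=0, C=1): G1=1, G2=0, G3=1, G4=1, giving Y=1. Observed 0.
Test 1: faults giving observed 0 are {G1 stuck-at-0, G2 stuck-at-1, G3 stuck-at-0, G4 stuck-at-0}.
Test 2 (A=1, B=0, C=0): fault-free G1=1, G2=0, G3=1, G4=1 → 1; observed 0. Eliminates G1 stuck-at-0, G2 stuck-at-1.
Test 3 (A=1, B=1, C=0): fault-free G1=1, G2=0, G3=1, G4=1 → 1; observed 1. Eliminates G4 stuck-at-0.
Only G3 stuck-at-0 is consistent with every test.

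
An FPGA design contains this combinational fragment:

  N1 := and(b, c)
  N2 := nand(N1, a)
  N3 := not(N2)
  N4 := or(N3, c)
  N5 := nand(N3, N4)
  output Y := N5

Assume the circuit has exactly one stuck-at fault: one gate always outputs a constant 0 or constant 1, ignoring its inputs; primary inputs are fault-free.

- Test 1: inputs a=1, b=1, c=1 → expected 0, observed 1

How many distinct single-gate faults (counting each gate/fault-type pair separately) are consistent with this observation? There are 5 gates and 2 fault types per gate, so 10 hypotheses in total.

5

Fault-free: N1=1, N2=0, N3=1, N4=1, N5=0 → 0. Observed 1.
  N1 stuck-at-0: output 1 ✓
  N1 stuck-at-1: output 0 ✗
  N2 stuck-at-0: output 0 ✗
  N2 stuck-at-1: output 1 ✓
  N3 stuck-at-0: output 1 ✓
  N3 stuck-at-1: output 0 ✗
  N4 stuck-at-0: output 1 ✓
  N4 stuck-at-1: output 0 ✗
  N5 stuck-at-0: output 0 ✗
  N5 stuck-at-1: output 1 ✓
Consistent faults: {N1 stuck-at-0, N2 stuck-at-1, N3 stuck-at-0, N4 stuck-at-0, N5 stuck-at-1} — 5 in all.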